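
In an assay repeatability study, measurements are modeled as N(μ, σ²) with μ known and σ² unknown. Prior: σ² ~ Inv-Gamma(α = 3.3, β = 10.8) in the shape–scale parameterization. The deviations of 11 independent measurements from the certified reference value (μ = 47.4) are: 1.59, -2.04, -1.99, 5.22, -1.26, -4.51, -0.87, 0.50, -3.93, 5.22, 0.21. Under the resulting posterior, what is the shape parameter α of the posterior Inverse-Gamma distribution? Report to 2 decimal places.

8.80

With known mean μ and an Inverse-Gamma(α, β) prior on σ², the Normal likelihood is conjugate: posterior is Inv-Gamma(α + n/2, β + Σ(xᵢ−μ)²/2).
Σ(xᵢ−μ)² = (1.59)² + (-2.04)² + (-1.99)² + (5.22)² + (-1.26)² + (-4.51)² + (-0.87)² + (0.50)² + (-3.93)² + (5.22)² + (0.21)² = 103.5702.
Posterior: Inv-Gamma(3.3 + 11/2, 10.8 + 103.5702/2) = Inv-Gamma(8.80, 62.58510).
Posterior α = 8.80.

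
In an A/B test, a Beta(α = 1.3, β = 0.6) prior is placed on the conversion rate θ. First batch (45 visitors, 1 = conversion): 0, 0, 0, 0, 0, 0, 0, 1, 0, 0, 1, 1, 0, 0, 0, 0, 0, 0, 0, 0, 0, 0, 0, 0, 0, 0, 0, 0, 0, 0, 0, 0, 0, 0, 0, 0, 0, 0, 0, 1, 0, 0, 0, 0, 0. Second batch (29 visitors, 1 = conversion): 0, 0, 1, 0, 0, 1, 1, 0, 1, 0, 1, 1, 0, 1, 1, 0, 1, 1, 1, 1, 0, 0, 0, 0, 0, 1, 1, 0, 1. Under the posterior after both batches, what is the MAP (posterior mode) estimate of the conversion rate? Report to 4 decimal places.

0.2612

The Beta prior is conjugate to a Binomial/Bernoulli likelihood; the update adds successes to α and failures to β.
After batch 1: Beta(1.3+4, 0.6+41) = Beta(5.3, 41.6).
After batch 2: Beta(5.3+15, 41.6+14) = Beta(20.3, 55.6).
Mode of Beta(a,b) for a,b>1 is (a−1)/(a+b−2) = 19.3/73.9 = 0.2612.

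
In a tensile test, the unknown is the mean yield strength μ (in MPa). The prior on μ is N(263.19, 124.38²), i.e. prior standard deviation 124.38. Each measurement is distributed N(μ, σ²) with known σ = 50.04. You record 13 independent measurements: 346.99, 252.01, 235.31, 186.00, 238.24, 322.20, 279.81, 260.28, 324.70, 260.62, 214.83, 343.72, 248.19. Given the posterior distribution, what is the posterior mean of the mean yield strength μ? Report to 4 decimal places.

For Normal data with known variance σ², a Normal(μ₀, σ₀²) prior on μ is conjugate. Posterior precision = 1/σ₀² + n/σ²; posterior mean is the precision-weighted average of μ₀ and x̄.
Σxᵢ = 346.99 + 252.01 + 235.31 + 186.00 + 238.24 + 322.20 + 279.81 + 260.28 + 324.70 + 260.62 + 214.83 + 343.72 + 248.19 = 3512.9, so n·x̄ = 3512.9.
σ₀² = 124.38² = 15470.3844, σ² = 50.04² = 2504.0016; σ² + n·σ₀² = 2504.0016 + 13·15470.3844 = 203618.9988.
Posterior mean = (μ₀/σ₀² + n·x̄/σ²)/(1/σ₀² + n/σ²) = (σ²·μ₀ + σ₀²·n·x̄)/(σ² + n·σ₀²) = (2504.0016·263.19 + 15470.3844·3512.9)/203618.9988 = 55004941.539864/203618.9988 = 270.1366.

270.1366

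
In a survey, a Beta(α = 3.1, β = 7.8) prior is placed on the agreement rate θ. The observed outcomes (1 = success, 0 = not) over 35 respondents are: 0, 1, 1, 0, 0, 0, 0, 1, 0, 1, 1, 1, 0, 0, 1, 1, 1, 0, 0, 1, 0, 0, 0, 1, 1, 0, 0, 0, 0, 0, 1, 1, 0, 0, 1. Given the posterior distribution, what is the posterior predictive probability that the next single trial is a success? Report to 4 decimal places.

0.3943

The Beta prior is conjugate to a Binomial/Bernoulli likelihood; the update adds successes to α and failures to β.
Posterior: Beta(α+k, β+n−k) = Beta(3.1+15, 7.8+20) = Beta(18.1, 27.8).
For a single future Bernoulli trial, P(success | data) = α/(α+β) = 0.3943.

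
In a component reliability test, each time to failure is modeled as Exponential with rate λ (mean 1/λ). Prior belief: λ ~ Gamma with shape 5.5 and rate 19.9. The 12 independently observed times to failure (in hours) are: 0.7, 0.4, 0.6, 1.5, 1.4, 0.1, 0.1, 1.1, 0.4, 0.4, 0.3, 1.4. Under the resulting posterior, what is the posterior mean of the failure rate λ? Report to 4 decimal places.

With a Gamma(shape α, rate β) prior on the exponential rate λ, the posterior after n observations with total T = Σxᵢ is Gamma(α+n, β+T).
Sum of observations T = 8.4 hours; n = 12.
Posterior: Gamma(5.5+12, 19.9+8.4) = Gamma(17.5, 28.3).
Posterior mean of λ = α/β = 17.5/28.3 = 0.6184.

0.6184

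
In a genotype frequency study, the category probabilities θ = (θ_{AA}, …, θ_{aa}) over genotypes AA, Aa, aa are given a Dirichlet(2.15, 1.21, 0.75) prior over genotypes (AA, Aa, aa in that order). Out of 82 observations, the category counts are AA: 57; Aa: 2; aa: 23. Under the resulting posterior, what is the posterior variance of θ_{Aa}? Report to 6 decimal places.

The Dirichlet prior is conjugate to the Multinomial likelihood: each posterior αⱼ = prior αⱼ + observed count nⱼ.
Posterior concentration: (59.15, 3.21, 23.75), total = 86.11.
Var[θ_j] = α_j(Σα−α_j)/((Σα)²(Σα+1)) = 3.21·82.90/(86.11²·87.11) = 0.000412.

0.000412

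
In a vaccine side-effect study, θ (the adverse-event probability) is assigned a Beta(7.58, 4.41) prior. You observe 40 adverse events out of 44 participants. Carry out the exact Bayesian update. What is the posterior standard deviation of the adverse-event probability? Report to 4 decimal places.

The Beta prior is conjugate to a Binomial/Bernoulli likelihood; the update adds successes to α and failures to β.
Posterior: Beta(α+k, β+n−k) = Beta(7.58+40, 4.41+4) = Beta(47.58, 8.41).
Var = αβ/((α+β)²(α+β+1)) = 47.58·8.41/(55.99²·56.99) = 0.00223976; SD = √0.00223976 = 0.0473.

0.0473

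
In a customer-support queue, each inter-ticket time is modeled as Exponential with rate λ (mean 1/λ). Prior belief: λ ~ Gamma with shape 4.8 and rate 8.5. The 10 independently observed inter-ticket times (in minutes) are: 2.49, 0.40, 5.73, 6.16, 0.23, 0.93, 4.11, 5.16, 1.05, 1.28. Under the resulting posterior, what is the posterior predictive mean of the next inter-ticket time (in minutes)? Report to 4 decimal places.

2.6116

With a Gamma(shape α, rate β) prior on the exponential rate λ, the posterior after n observations with total T = Σxᵢ is Gamma(α+n, β+T).
Sum of observations T = 27.54 minutes; n = 10.
Posterior: Gamma(4.8+10, 8.5+27.54) = Gamma(14.8, 36.04).
The predictive distribution for the next observation is Lomax; its mean is β/(α−1) = 36.04/13.8 = 2.6116.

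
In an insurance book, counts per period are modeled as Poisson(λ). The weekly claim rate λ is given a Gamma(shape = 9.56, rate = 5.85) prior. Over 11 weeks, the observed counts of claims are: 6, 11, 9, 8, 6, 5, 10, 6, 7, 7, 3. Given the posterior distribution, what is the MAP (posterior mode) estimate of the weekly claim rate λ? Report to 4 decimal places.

5.1371

With a Gamma(shape α, rate β) prior, the Poisson likelihood is conjugate: the posterior is Gamma(α + ΣXᵢ, β + n).
Sum of counts S = 78 over n = 11 weeks.
Posterior: Gamma(α+S, β+n) = Gamma(9.56+78, 5.85+11) = Gamma(87.56, 16.85).
Mode of Gamma(α,β) for α≥1 is (α−1)/β = 86.56/16.85 = 5.1371.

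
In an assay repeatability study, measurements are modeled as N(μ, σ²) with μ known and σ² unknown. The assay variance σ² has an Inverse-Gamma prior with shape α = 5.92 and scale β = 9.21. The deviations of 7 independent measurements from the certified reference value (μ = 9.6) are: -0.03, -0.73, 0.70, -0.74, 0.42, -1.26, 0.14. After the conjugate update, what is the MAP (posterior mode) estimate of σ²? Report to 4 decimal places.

1.0449

With known mean μ and an Inverse-Gamma(α, β) prior on σ², the Normal likelihood is conjugate: posterior is Inv-Gamma(α + n/2, β + Σ(xᵢ−μ)²/2).
Σ(xᵢ−μ)² = (-0.03)² + (-0.73)² + (0.70)² + (-0.74)² + (0.42)² + (-1.26)² + (0.14)² = 3.3550.
Posterior: Inv-Gamma(5.92 + 7/2, 9.21 + 3.3550/2) = Inv-Gamma(9.42, 10.88750).
Mode = β/(α+1) = 10.88750/10.42 = 1.0449.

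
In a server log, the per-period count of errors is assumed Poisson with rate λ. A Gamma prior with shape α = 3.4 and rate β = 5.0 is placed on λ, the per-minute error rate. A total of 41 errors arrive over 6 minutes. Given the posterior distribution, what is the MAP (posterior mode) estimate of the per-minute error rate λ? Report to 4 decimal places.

With a Gamma(shape α, rate β) prior, the Poisson likelihood is conjugate: the posterior is Gamma(α + ΣXᵢ, β + n).
Posterior: Gamma(α+S, β+n) = Gamma(3.4+41, 5.0+6) = Gamma(44.4, 11.0).
Mode of Gamma(α,β) for α≥1 is (α−1)/β = 43.4/11.0 = 3.9455.

3.9455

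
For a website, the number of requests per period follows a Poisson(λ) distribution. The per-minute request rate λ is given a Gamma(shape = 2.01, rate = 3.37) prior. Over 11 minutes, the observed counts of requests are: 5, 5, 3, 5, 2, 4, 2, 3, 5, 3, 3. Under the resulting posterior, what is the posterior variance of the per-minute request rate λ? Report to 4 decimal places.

0.2034

With a Gamma(shape α, rate β) prior, the Poisson likelihood is conjugate: the posterior is Gamma(α + ΣXᵢ, β + n).
Sum of counts S = 40 over n = 11 minutes.
Posterior: Gamma(α+S, β+n) = Gamma(2.01+40, 3.37+11) = Gamma(42.01, 14.37).
Var = α/β² = 42.01/14.37² = 0.2034.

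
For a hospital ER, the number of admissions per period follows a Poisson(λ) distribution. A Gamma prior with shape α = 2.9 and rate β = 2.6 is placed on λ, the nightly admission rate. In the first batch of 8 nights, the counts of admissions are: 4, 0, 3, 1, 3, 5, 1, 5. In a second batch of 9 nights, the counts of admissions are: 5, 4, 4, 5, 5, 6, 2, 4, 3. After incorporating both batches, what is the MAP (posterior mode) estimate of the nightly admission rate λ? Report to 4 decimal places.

3.1582

With a Gamma(shape α, rate β) prior, the Poisson likelihood is conjugate: the posterior is Gamma(α + ΣXᵢ, β + n).
Batch 1: sum of counts S = 22 over n = 8 nights.
After batch 1: Gamma(α+S, β+n) = Gamma(2.9+22, 2.6+8) = Gamma(24.9, 10.6).
Batch 2: sum of counts S = 38 over n = 9 nights.
After batch 2: Gamma(α+S, β+n) = Gamma(24.9+38, 10.6+9) = Gamma(62.9, 19.6).
Mode of Gamma(α,β) for α≥1 is (α−1)/β = 61.9/19.6 = 3.1582.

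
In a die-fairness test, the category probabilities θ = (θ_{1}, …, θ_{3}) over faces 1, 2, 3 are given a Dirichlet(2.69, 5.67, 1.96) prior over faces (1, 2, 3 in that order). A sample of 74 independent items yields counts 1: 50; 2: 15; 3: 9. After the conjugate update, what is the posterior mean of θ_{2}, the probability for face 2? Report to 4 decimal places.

The Dirichlet prior is conjugate to the Multinomial likelihood: each posterior αⱼ = prior αⱼ + observed count nⱼ.
Posterior concentration: (52.69, 20.67, 10.96), total = 84.32.
E[θ_{2}|data] = α_{2}/Σα = 20.67/84.32 = 0.2451.

0.2451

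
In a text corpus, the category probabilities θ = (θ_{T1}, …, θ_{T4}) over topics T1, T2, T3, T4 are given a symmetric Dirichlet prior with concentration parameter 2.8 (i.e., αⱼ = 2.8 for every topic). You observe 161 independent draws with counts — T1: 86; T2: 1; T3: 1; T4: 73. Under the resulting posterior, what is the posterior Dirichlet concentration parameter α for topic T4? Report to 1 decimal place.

75.8

The Dirichlet prior is conjugate to the Multinomial likelihood: each posterior αⱼ = prior αⱼ + observed count nⱼ.
Posterior concentration: (88.8, 3.8, 3.8, 75.8), total = 172.2.
α_{T4} = 2.8 + 73 = 75.8.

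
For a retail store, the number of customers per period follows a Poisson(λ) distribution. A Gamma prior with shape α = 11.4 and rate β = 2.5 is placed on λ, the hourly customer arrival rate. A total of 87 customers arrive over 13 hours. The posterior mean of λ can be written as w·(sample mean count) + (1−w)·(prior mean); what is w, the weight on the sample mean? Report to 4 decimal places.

With a Gamma(shape α, rate β) prior, the Poisson likelihood is conjugate: the posterior is Gamma(α + ΣXᵢ, β + n).
Posterior mean = (α₀+S)/(β₀+n) = [n/(β₀+n)]·(S/n) + [β₀/(β₀+n)]·(α₀/β₀), so only n and β₀ enter the weight.
Weight on data w = n/(β₀+n) = 13/(2.5+13) = 13/15.5 = 0.8387.

0.8387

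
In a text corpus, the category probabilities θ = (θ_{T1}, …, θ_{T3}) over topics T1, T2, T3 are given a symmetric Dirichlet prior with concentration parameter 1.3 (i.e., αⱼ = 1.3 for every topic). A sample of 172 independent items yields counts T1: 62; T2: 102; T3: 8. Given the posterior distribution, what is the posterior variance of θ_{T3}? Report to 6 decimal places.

The Dirichlet prior is conjugate to the Multinomial likelihood: each posterior αⱼ = prior αⱼ + observed count nⱼ.
Posterior concentration: (63.3, 103.3, 9.3), total = 175.9.
Var[θ_j] = α_j(Σα−α_j)/((Σα)²(Σα+1)) = 9.3·166.6/(175.9²·176.9) = 0.000283.

0.000283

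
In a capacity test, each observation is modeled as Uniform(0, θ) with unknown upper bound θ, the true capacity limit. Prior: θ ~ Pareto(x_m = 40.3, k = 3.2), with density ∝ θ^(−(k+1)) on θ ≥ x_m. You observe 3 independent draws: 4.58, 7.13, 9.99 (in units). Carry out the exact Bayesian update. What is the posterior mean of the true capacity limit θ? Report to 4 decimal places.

48.0500

A Pareto(scale x_m, shape k) prior on the upper bound θ of Uniform(0, θ) is conjugate: posterior is Pareto(max(x_m, max xᵢ), k + n).
Sample maximum = 9.99; prior scale x_m = 40.3 → posterior scale = max = 40.30.
Posterior shape = 3.2 + 3 = 6.2.
E[θ|data] = k·x_m/(k−1) = 6.2·40.30/5.2 = 48.0500.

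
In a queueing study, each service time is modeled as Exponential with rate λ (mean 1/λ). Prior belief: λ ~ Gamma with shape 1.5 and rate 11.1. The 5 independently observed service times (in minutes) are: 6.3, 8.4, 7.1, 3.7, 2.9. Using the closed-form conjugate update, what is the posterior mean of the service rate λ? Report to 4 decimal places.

With a Gamma(shape α, rate β) prior on the exponential rate λ, the posterior after n observations with total T = Σxᵢ is Gamma(α+n, β+T).
Sum of observations T = 28.4 minutes; n = 5.
Posterior: Gamma(1.5+5, 11.1+28.4) = Gamma(6.5, 39.5).
Posterior mean of λ = α/β = 6.5/39.5 = 0.1646.

0.1646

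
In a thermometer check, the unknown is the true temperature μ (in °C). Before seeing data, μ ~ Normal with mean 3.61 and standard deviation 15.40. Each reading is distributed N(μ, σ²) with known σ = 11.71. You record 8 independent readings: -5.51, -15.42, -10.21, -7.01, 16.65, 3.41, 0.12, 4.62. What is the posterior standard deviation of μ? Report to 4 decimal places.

For Normal data with known variance σ², a Normal(μ₀, σ₀²) prior on μ is conjugate. Posterior precision = 1/σ₀² + n/σ²; posterior mean is the precision-weighted average of μ₀ and x̄.
σ₀² = 15.40² = 237.16, σ² = 11.71² = 137.1241; σ² + n·σ₀² = 137.1241 + 8·237.16 = 2034.4041.
Posterior precision = 1/σ₀² + n/σ² = 1/237.16 + 8/137.1241 = (σ² + n·σ₀²)/(σ₀²σ²) = 2034.4041/(237.16·137.1241); posterior variance σₙ² = σ₀²σ²/(σ² + n·σ₀²) = 237.16·137.1241/2034.4041 = 15.985198.
Posterior SD = √σₙ² = √(237.16·137.1241/2034.4041) = 3.9981.

3.9981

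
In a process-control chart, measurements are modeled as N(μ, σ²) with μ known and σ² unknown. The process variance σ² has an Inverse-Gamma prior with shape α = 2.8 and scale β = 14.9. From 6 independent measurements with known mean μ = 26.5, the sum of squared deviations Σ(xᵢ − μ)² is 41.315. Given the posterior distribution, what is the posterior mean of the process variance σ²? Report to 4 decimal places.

7.4078

With known mean μ and an Inverse-Gamma(α, β) prior on σ², the Normal likelihood is conjugate: posterior is Inv-Gamma(α + n/2, β + Σ(xᵢ−μ)²/2).
Posterior: Inv-Gamma(2.8 + 6/2, 14.9 + 41.315/2) = Inv-Gamma(5.80, 35.5575).
E[σ²|data] = β/(α−1) = 35.5575/4.80 = 7.4078.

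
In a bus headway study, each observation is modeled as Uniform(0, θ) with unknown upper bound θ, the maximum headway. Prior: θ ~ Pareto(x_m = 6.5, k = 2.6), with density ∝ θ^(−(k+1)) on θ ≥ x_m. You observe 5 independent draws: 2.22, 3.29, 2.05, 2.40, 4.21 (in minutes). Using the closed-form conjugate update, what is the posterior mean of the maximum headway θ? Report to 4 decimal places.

A Pareto(scale x_m, shape k) prior on the upper bound θ of Uniform(0, θ) is conjugate: posterior is Pareto(max(x_m, max xᵢ), k + n).
Sample maximum = 4.21; prior scale x_m = 6.5 → posterior scale = max = 6.50.
Posterior shape = 2.6 + 5 = 7.6.
E[θ|data] = k·x_m/(k−1) = 7.6·6.50/6.6 = 7.4848.

7.4848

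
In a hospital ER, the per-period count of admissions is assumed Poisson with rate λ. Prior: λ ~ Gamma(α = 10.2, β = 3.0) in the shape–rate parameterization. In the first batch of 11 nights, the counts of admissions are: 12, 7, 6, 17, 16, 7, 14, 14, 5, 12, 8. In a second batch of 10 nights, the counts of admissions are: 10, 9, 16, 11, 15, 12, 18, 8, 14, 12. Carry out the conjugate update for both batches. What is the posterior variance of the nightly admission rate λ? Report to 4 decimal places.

With a Gamma(shape α, rate β) prior, the Poisson likelihood is conjugate: the posterior is Gamma(α + ΣXᵢ, β + n).
Batch 1: sum of counts S = 118 over n = 11 nights.
After batch 1: Gamma(α+S, β+n) = Gamma(10.2+118, 3.0+11) = Gamma(128.2, 14.0).
Batch 2: sum of counts S = 125 over n = 10 nights.
After batch 2: Gamma(α+S, β+n) = Gamma(128.2+125, 14.0+10) = Gamma(253.2, 24.0).
Var = α/β² = 253.2/24.0² = 0.4396.

0.4396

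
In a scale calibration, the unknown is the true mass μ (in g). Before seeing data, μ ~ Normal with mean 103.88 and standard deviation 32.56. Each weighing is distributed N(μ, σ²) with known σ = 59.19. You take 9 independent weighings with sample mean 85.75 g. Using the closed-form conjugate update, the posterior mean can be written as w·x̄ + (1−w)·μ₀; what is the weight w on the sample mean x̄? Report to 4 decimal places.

0.7314

For Normal data with known variance σ², a Normal(μ₀, σ₀²) prior on μ is conjugate. Posterior precision = 1/σ₀² + n/σ²; posterior mean is the precision-weighted average of μ₀ and x̄.
σ₀² = 32.56² = 1060.1536, σ² = 59.19² = 3503.4561. Prior precision 1/σ₀² = 1/1060.1536; data precision n/σ² = 9/3503.4561.
w = (n/σ²)/(1/σ₀² + n/σ²) = n·σ₀²/(σ² + n·σ₀²) = 9·1060.1536/(3503.4561 + 9·1060.1536) = 9541.3824/13044.8385 = 0.7314.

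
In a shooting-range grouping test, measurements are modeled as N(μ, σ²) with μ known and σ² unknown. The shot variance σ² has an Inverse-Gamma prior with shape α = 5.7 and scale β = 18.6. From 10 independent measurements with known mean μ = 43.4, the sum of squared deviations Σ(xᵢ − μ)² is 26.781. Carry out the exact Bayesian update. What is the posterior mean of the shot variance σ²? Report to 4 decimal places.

With known mean μ and an Inverse-Gamma(α, β) prior on σ², the Normal likelihood is conjugate: posterior is Inv-Gamma(α + n/2, β + Σ(xᵢ−μ)²/2).
Posterior: Inv-Gamma(5.7 + 10/2, 18.6 + 26.781/2) = Inv-Gamma(10.70, 31.9905).
E[σ²|data] = β/(α−1) = 31.9905/9.70 = 3.2980.

3.2980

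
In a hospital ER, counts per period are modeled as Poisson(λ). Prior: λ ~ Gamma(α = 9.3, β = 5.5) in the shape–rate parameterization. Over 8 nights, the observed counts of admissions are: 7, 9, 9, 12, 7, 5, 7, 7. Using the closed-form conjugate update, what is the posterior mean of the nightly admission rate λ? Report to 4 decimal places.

5.3556

With a Gamma(shape α, rate β) prior, the Poisson likelihood is conjugate: the posterior is Gamma(α + ΣXᵢ, β + n).
Sum of counts S = 63 over n = 8 nights.
Posterior: Gamma(α+S, β+n) = Gamma(9.3+63, 5.5+8) = Gamma(72.3, 13.5).
Posterior mean = α/β = 72.3/13.5 = 5.3556.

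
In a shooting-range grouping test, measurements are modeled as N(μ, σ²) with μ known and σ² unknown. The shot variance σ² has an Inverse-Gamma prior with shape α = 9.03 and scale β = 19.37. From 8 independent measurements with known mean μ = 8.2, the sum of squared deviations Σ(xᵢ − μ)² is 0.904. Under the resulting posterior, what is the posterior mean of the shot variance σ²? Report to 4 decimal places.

1.6477

With known mean μ and an Inverse-Gamma(α, β) prior on σ², the Normal likelihood is conjugate: posterior is Inv-Gamma(α + n/2, β + Σ(xᵢ−μ)²/2).
Posterior: Inv-Gamma(9.03 + 8/2, 19.37 + 0.904/2) = Inv-Gamma(13.03, 19.8220).
E[σ²|data] = β/(α−1) = 19.8220/12.03 = 1.6477.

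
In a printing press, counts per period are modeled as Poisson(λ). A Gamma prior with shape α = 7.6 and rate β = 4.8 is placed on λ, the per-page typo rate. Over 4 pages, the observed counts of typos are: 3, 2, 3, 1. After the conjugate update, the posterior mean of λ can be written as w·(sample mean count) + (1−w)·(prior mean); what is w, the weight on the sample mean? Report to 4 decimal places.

With a Gamma(shape α, rate β) prior, the Poisson likelihood is conjugate: the posterior is Gamma(α + ΣXᵢ, β + n).
Posterior mean = (α₀+S)/(β₀+n) = [n/(β₀+n)]·(S/n) + [β₀/(β₀+n)]·(α₀/β₀), so only n and β₀ enter the weight.
Weight on data w = n/(β₀+n) = 4/(4.8+4) = 4/8.8 = 0.4545.

0.4545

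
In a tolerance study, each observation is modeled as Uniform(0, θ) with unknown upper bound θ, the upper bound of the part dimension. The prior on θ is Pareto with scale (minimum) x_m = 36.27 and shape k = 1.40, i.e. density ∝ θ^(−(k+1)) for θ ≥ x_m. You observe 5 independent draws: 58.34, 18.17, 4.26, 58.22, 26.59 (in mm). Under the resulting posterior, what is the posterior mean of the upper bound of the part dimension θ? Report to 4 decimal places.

69.1437

A Pareto(scale x_m, shape k) prior on the upper bound θ of Uniform(0, θ) is conjugate: posterior is Pareto(max(x_m, max xᵢ), k + n).
Sample maximum = 58.34; prior scale x_m = 36.27 → posterior scale = max = 58.34.
Posterior shape = 1.40 + 5 = 6.40.
E[θ|data] = k·x_m/(k−1) = 6.40·58.34/5.40 = 69.1437.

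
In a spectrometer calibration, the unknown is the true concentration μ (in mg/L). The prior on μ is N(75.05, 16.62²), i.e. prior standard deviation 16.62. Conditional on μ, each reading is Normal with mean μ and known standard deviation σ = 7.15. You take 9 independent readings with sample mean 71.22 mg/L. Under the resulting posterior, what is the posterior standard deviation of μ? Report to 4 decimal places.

For Normal data with known variance σ², a Normal(μ₀, σ₀²) prior on μ is conjugate. Posterior precision = 1/σ₀² + n/σ²; posterior mean is the precision-weighted average of μ₀ and x̄.
σ₀² = 16.62² = 276.2244, σ² = 7.15² = 51.1225; σ² + n·σ₀² = 51.1225 + 9·276.2244 = 2537.1421.
Posterior precision = 1/σ₀² + n/σ² = 1/276.2244 + 9/51.1225 = (σ² + n·σ₀²)/(σ₀²σ²) = 2537.1421/(276.2244·51.1225); posterior variance σₙ² = σ₀²σ²/(σ² + n·σ₀²) = 276.2244·51.1225/2537.1421 = 5.565822.
Posterior SD = √σₙ² = √(276.2244·51.1225/2537.1421) = 2.3592.

2.3592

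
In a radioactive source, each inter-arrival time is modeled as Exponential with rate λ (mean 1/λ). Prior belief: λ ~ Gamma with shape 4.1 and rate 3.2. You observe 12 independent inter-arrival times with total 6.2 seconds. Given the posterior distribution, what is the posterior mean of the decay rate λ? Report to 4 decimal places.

With a Gamma(shape α, rate β) prior on the exponential rate λ, the posterior after n observations with total T = Σxᵢ is Gamma(α+n, β+T).
Posterior: Gamma(4.1+12, 3.2+6.2) = Gamma(16.1, 9.4).
Posterior mean of λ = α/β = 16.1/9.4 = 1.7128.

1.7128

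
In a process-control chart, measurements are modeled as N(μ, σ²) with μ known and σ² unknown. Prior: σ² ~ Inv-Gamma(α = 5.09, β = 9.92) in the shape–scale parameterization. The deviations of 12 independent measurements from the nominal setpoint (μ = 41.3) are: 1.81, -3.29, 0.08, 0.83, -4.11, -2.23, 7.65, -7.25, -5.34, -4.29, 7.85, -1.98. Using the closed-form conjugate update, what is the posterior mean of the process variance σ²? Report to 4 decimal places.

With known mean μ and an Inverse-Gamma(α, β) prior on σ², the Normal likelihood is conjugate: posterior is Inv-Gamma(α + n/2, β + Σ(xᵢ−μ)²/2).
Σ(xᵢ−μ)² = (1.81)² + (-3.29)² + (0.08)² + (0.83)² + (-4.11)² + (-2.23)² + (7.65)² + (-7.25)² + (-5.34)² + (-4.29)² + (7.85)² + (-1.98)² = 260.2081.
Posterior: Inv-Gamma(5.09 + 12/2, 9.92 + 260.2081/2) = Inv-Gamma(11.09, 140.02405).
E[σ²|data] = β/(α−1) = 140.02405/10.09 = 13.8775.

13.8775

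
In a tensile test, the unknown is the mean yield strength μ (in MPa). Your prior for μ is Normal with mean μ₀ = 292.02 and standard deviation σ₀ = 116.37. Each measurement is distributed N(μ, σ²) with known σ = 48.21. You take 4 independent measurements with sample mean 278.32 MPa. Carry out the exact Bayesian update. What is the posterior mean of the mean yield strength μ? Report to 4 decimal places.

278.8836

For Normal data with known variance σ², a Normal(μ₀, σ₀²) prior on μ is conjugate. Posterior precision = 1/σ₀² + n/σ²; posterior mean is the precision-weighted average of μ₀ and x̄.
n·x̄ = 4·278.32 = 1113.28.
σ₀² = 116.37² = 13541.9769, σ² = 48.21² = 2324.2041; σ² + n·σ₀² = 2324.2041 + 4·13541.9769 = 56492.1117.
Posterior mean = (μ₀/σ₀² + n·x̄/σ²)/(1/σ₀² + n/σ²) = (σ²·μ₀ + σ₀²·n·x̄)/(σ² + n·σ₀²) = (2324.2041·292.02 + 13541.9769·1113.28)/56492.1117 = 15754726.124514/56492.1117 = 278.8836.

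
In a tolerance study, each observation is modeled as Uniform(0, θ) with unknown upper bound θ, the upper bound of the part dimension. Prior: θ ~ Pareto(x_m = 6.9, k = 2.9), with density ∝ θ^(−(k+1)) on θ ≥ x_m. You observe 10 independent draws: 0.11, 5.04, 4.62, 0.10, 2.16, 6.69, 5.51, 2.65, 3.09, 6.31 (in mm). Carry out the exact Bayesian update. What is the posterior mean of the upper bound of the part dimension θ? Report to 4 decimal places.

A Pareto(scale x_m, shape k) prior on the upper bound θ of Uniform(0, θ) is conjugate: posterior is Pareto(max(x_m, max xᵢ), k + n).
Sample maximum = 6.69; prior scale x_m = 6.9 → posterior scale = max = 6.90.
Posterior shape = 2.9 + 10 = 12.9.
E[θ|data] = k·x_m/(k−1) = 12.9·6.90/11.9 = 7.4798.

7.4798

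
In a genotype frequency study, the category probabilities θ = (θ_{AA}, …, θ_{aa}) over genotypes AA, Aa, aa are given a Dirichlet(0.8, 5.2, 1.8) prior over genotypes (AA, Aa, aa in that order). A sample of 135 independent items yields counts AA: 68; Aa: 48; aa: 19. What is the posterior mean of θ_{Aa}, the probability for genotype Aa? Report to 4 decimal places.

The Dirichlet prior is conjugate to the Multinomial likelihood: each posterior αⱼ = prior αⱼ + observed count nⱼ.
Posterior concentration: (68.8, 53.2, 20.8), total = 142.8.
E[θ_{Aa}|data] = α_{Aa}/Σα = 53.2/142.8 = 0.3725.

0.3725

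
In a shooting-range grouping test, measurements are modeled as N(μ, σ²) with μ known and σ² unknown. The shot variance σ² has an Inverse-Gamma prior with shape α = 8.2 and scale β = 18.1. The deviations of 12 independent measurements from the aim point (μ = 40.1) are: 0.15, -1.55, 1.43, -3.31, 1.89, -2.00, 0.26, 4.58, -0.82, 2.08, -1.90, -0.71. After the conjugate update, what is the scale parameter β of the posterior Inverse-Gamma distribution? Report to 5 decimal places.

With known mean μ and an Inverse-Gamma(α, β) prior on σ², the Normal likelihood is conjugate: posterior is Inv-Gamma(α + n/2, β + Σ(xᵢ−μ)²/2).
Σ(xᵢ−μ)² = (0.15)² + (-1.55)² + (1.43)² + (-3.31)² + (1.89)² + (-2.00)² + (0.26)² + (4.58)² + (-0.82)² + (2.08)² + (-1.90)² + (-0.71)² = 53.1550.
Posterior: Inv-Gamma(8.2 + 12/2, 18.1 + 53.1550/2) = Inv-Gamma(14.20, 44.67750).
Posterior β = 44.67750.

44.67750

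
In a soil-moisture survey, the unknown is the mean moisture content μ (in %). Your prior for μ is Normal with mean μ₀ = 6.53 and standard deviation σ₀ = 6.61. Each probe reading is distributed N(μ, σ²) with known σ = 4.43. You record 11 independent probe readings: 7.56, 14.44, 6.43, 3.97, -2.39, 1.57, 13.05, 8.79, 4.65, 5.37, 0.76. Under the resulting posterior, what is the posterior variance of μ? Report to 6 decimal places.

1.714090

For Normal data with known variance σ², a Normal(μ₀, σ₀²) prior on μ is conjugate. Posterior precision = 1/σ₀² + n/σ²; posterior mean is the precision-weighted average of μ₀ and x̄.
σ₀² = 6.61² = 43.6921, σ² = 4.43² = 19.6249; σ² + n·σ₀² = 19.6249 + 11·43.6921 = 500.238.
Posterior precision = 1/σ₀² + n/σ² = 1/43.6921 + 11/19.6249 = (σ² + n·σ₀²)/(σ₀²σ²) = 500.238/(43.6921·19.6249); posterior variance σₙ² = σ₀²σ²/(σ² + n·σ₀²) = 43.6921·19.6249/500.238 = 1.714090.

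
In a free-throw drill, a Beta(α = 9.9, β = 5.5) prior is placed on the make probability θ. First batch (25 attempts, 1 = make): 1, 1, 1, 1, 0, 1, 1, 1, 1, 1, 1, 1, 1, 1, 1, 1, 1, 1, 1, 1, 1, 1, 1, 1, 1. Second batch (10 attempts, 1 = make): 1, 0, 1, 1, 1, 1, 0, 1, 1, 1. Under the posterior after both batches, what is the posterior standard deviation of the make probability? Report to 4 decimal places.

The Beta prior is conjugate to a Binomial/Bernoulli likelihood; the update adds successes to α and failures to β.
After batch 1: Beta(9.9+24, 5.5+1) = Beta(33.9, 6.5).
After batch 2: Beta(33.9+8, 6.5+2) = Beta(41.9, 8.5).
Var = αβ/((α+β)²(α+β+1)) = 41.9·8.5/(50.4²·51.4) = 0.00272778; SD = √0.00272778 = 0.0522.

0.0522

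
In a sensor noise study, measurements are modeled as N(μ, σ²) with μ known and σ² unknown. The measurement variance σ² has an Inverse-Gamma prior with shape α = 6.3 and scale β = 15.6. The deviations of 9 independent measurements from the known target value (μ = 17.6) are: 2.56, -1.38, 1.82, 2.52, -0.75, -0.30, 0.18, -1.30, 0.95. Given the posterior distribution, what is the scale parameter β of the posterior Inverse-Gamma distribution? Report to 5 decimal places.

With known mean μ and an Inverse-Gamma(α, β) prior on σ², the Normal likelihood is conjugate: posterior is Inv-Gamma(α + n/2, β + Σ(xᵢ−μ)²/2).
Σ(xᵢ−μ)² = (2.56)² + (-1.38)² + (1.82)² + (2.52)² + (-0.75)² + (-0.30)² + (0.18)² + (-1.30)² + (0.95)² = 21.3982.
Posterior: Inv-Gamma(6.3 + 9/2, 15.6 + 21.3982/2) = Inv-Gamma(10.80, 26.29910).
Posterior β = 26.29910.

26.29910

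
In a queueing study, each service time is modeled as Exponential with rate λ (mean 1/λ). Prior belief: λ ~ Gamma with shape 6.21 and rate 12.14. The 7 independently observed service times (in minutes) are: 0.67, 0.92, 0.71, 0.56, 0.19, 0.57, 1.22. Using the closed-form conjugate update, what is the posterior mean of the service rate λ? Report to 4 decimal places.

With a Gamma(shape α, rate β) prior on the exponential rate λ, the posterior after n observations with total T = Σxᵢ is Gamma(α+n, β+T).
Sum of observations T = 4.84 minutes; n = 7.
Posterior: Gamma(6.21+7, 12.14+4.84) = Gamma(13.21, 16.98).
Posterior mean of λ = α/β = 13.21/16.98 = 0.7780.

0.7780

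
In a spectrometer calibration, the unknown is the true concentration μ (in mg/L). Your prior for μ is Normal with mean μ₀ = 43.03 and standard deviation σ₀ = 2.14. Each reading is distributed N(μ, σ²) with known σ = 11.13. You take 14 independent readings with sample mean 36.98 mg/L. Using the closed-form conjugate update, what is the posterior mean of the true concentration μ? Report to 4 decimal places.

For Normal data with known variance σ², a Normal(μ₀, σ₀²) prior on μ is conjugate. Posterior precision = 1/σ₀² + n/σ²; posterior mean is the precision-weighted average of μ₀ and x̄.
n·x̄ = 14·36.98 = 517.72.
σ₀² = 2.14² = 4.5796, σ² = 11.13² = 123.8769; σ² + n·σ₀² = 123.8769 + 14·4.5796 = 187.9913.
Posterior mean = (μ₀/σ₀² + n·x̄/σ²)/(1/σ₀² + n/σ²) = (σ²·μ₀ + σ₀²·n·x̄)/(σ² + n·σ₀²) = (123.8769·43.03 + 4.5796·517.72)/187.9913 = 7701.373519/187.9913 = 40.9666.

40.9666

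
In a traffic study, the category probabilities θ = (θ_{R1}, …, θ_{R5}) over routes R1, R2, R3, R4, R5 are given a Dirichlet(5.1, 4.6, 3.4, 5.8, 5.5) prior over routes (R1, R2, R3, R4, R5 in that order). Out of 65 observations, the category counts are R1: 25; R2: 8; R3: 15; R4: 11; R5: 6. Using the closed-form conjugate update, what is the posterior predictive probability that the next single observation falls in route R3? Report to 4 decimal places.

0.2058

The Dirichlet prior is conjugate to the Multinomial likelihood: each posterior αⱼ = prior αⱼ + observed count nⱼ.
Posterior concentration: (30.1, 12.6, 18.4, 16.8, 11.5), total = 89.4.
P(next = R3 | data) = α_{R3}/Σα = 0.2058.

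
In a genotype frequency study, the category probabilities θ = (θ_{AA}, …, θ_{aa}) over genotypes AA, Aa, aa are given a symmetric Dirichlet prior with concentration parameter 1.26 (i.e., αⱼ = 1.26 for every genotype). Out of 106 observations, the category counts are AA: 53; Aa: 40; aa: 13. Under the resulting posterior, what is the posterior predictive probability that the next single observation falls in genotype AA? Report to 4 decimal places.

0.4943

The Dirichlet prior is conjugate to the Multinomial likelihood: each posterior αⱼ = prior αⱼ + observed count nⱼ.
Posterior concentration: (54.26, 41.26, 14.26), total = 109.78.
P(next = AA | data) = α_{AA}/Σα = 0.4943.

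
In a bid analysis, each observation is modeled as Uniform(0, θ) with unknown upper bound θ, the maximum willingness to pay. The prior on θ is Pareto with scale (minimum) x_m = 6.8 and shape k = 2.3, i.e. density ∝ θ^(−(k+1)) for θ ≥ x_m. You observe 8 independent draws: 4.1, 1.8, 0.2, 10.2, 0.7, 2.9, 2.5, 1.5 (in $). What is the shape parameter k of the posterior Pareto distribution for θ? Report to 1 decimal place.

A Pareto(scale x_m, shape k) prior on the upper bound θ of Uniform(0, θ) is conjugate: posterior is Pareto(max(x_m, max xᵢ), k + n).
Sample maximum = 10.2; prior scale x_m = 6.8 → posterior scale = max = 10.2.
Posterior shape = 2.3 + 8 = 10.3.
Posterior shape k = 10.3.

10.3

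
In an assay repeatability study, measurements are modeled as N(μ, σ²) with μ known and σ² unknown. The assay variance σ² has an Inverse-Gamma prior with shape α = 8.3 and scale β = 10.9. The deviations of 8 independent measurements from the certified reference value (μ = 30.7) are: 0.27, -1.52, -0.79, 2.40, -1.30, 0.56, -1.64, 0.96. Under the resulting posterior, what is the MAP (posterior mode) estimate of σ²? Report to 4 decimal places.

1.3602

With known mean μ and an Inverse-Gamma(α, β) prior on σ², the Normal likelihood is conjugate: posterior is Inv-Gamma(α + n/2, β + Σ(xᵢ−μ)²/2).
Σ(xᵢ−μ)² = (0.27)² + (-1.52)² + (-0.79)² + (2.40)² + (-1.30)² + (0.56)² + (-1.64)² + (0.96)² = 14.3822.
Posterior: Inv-Gamma(8.3 + 8/2, 10.9 + 14.3822/2) = Inv-Gamma(12.30, 18.09110).
Mode = β/(α+1) = 18.09110/13.30 = 1.3602.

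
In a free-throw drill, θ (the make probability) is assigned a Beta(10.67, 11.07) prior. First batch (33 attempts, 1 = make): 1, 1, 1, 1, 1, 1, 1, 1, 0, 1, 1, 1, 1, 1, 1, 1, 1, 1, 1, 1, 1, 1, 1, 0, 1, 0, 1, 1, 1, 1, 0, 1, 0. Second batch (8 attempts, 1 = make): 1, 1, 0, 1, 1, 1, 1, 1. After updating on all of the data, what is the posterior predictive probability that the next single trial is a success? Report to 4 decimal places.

0.7279

The Beta prior is conjugate to a Binomial/Bernoulli likelihood; the update adds successes to α and failures to β.
After batch 1: Beta(10.67+28, 11.07+5) = Beta(38.67, 16.07).
After batch 2: Beta(38.67+7, 16.07+1) = Beta(45.67, 17.07).
For a single future Bernoulli trial, P(success | data) = α/(α+β) = 0.7279.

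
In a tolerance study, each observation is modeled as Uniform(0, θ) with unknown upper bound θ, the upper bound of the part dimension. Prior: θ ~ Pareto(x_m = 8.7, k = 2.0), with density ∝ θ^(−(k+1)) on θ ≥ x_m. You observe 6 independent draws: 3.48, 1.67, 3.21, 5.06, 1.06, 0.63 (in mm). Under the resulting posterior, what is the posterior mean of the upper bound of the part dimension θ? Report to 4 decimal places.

A Pareto(scale x_m, shape k) prior on the upper bound θ of Uniform(0, θ) is conjugate: posterior is Pareto(max(x_m, max xᵢ), k + n).
Sample maximum = 5.06; prior scale x_m = 8.7 → posterior scale = max = 8.70.
Posterior shape = 2.0 + 6 = 8.0.
E[θ|data] = k·x_m/(k−1) = 8.0·8.70/7.0 = 9.9429.

9.9429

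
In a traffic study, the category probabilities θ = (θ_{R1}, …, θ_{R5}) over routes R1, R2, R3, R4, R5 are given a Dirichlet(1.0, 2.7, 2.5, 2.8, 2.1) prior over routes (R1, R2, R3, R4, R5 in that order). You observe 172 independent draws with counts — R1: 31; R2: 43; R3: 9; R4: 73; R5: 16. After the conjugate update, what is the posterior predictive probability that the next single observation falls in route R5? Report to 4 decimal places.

0.0989

The Dirichlet prior is conjugate to the Multinomial likelihood: each posterior αⱼ = prior αⱼ + observed count nⱼ.
Posterior concentration: (32.0, 45.7, 11.5, 75.8, 18.1), total = 183.1.
P(next = R5 | data) = α_{R5}/Σα = 0.0989.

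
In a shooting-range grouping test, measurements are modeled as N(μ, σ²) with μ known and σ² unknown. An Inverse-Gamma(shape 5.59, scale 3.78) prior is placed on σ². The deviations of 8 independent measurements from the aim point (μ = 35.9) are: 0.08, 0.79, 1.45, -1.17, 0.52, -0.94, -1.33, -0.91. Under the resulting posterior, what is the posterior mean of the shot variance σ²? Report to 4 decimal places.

With known mean μ and an Inverse-Gamma(α, β) prior on σ², the Normal likelihood is conjugate: posterior is Inv-Gamma(α + n/2, β + Σ(xᵢ−μ)²/2).
Σ(xᵢ−μ)² = (0.08)² + (0.79)² + (1.45)² + (-1.17)² + (0.52)² + (-0.94)² + (-1.33)² + (-0.91)² = 7.8529.
Posterior: Inv-Gamma(5.59 + 8/2, 3.78 + 7.8529/2) = Inv-Gamma(9.59, 7.70645).
E[σ²|data] = β/(α−1) = 7.70645/8.59 = 0.8971.

0.8971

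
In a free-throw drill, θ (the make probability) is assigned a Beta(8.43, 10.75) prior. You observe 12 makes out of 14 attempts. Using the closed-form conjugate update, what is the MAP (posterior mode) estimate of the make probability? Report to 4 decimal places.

0.6232

The Beta prior is conjugate to a Binomial/Bernoulli likelihood; the update adds successes to α and failures to β.
Posterior: Beta(α+k, β+n−k) = Beta(8.43+12, 10.75+2) = Beta(20.43, 12.75).
Mode of Beta(a,b) for a,b>1 is (a−1)/(a+b−2) = 19.43/31.18 = 0.6232.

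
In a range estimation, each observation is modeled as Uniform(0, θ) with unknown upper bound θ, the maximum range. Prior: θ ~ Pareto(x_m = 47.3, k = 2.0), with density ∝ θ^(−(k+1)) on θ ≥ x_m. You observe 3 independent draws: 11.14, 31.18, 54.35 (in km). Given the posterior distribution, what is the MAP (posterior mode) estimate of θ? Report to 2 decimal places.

54.35

A Pareto(scale x_m, shape k) prior on the upper bound θ of Uniform(0, θ) is conjugate: posterior is Pareto(max(x_m, max xᵢ), k + n).
Sample maximum = 54.35; prior scale x_m = 47.3 → posterior scale = max = 54.35.
Posterior shape = 2.0 + 3 = 5.0.
The Pareto density is decreasing on [x_m, ∞), so the mode is x_m = 54.35.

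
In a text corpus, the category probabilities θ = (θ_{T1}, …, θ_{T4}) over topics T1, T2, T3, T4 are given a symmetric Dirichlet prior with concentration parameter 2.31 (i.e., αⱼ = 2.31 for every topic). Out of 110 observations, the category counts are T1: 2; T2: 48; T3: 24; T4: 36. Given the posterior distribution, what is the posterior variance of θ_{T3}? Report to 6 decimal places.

The Dirichlet prior is conjugate to the Multinomial likelihood: each posterior αⱼ = prior αⱼ + observed count nⱼ.
Posterior concentration: (4.31, 50.31, 26.31, 38.31), total = 119.24.
Var[θ_j] = α_j(Σα−α_j)/((Σα)²(Σα+1)) = 26.31·92.93/(119.24²·120.24) = 0.001430.

0.001430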